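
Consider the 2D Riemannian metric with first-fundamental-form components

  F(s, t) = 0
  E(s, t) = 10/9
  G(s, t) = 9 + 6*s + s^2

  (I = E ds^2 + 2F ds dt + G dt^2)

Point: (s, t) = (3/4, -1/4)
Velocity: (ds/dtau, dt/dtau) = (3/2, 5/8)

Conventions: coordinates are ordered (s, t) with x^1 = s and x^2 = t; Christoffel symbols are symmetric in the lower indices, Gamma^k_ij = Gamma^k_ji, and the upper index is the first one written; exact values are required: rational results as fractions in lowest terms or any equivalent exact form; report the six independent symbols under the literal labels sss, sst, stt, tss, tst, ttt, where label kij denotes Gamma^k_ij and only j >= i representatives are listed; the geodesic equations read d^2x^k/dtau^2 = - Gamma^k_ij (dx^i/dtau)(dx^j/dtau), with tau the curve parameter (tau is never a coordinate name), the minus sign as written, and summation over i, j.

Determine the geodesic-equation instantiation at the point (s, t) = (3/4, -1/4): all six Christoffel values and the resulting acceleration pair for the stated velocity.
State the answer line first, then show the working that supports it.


Answer: Gamma_sss = 0, Gamma_sst = 0, Gamma_stt = -27/8, Gamma_tss = 0, Gamma_tst = 4/15, Gamma_ttt = 0; accelerations (d^2s/dtau^2, d^2t/dtau^2) = (675/512, -1/2)

E = 10/9, F = 0, G = 225/16 at the point
E_s = 0, E_t = 0, F_s = 0, F_t = 0, G_s = 15/2, G_t = 0
EG - F^2 = 125/8;  g^inv = (8/125) * [[225/16, 0], [0, 10/9]]
first-kind symbols [ij,l] = (1/2)(d_i g_jl + d_j g_il - d_l g_ij): [ss,s] = E_s/2 = 0, [ss,t] = F_s - E_t/2 = 0, [st,s] = E_t/2 = 0, [st,t] = G_s/2 = 15/4, [tt,s] = F_t - G_s/2 = -15/4, [tt,t] = G_t/2 = 0
Gamma^s_ij = (G*[ij,s] - F*[ij,t])/(EG - F^2), Gamma^t_ij = (E*[ij,t] - F*[ij,s])/(EG - F^2)
Gamma_sss = 0, Gamma_sst = 0, Gamma_stt = -27/8, Gamma_tss = 0, Gamma_tst = 4/15, Gamma_ttt = 0
d^2s/dtau^2 = -(Gamma_sss*(3/2)^2 + 2*Gamma_sst*(3/2)*(5/8) + Gamma_stt*(5/8)^2) = 675/512
d^2t/dtau^2 = -(Gamma_tss*(3/2)^2 + 2*Gamma_tst*(3/2)*(5/8) + Gamma_ttt*(5/8)^2) = -1/2


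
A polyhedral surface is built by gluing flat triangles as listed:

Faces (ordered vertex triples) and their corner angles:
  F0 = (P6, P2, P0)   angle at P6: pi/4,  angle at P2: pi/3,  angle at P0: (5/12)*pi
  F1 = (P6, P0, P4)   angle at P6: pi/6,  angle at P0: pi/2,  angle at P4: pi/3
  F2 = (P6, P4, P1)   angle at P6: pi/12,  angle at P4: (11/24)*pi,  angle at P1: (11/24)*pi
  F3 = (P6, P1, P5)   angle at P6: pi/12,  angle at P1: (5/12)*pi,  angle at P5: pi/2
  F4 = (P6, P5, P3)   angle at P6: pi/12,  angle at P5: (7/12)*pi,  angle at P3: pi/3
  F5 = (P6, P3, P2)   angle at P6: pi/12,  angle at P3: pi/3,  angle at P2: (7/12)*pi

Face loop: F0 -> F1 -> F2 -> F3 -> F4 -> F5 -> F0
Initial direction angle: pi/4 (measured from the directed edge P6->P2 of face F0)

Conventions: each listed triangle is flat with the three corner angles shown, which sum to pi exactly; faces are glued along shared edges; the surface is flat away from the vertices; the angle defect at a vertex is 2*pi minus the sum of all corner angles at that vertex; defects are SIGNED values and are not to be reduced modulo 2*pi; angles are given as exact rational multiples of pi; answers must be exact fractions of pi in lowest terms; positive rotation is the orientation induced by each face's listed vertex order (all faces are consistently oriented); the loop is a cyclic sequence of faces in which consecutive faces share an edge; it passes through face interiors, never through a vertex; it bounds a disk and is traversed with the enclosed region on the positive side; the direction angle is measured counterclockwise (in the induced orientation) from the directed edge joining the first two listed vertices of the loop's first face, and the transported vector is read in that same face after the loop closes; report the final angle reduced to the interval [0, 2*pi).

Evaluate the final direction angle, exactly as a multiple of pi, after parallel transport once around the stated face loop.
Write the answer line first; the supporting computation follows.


Answer: final direction angle = (3/2)*pi

enclosed vertex P6: corner angles sum to (3/4)*pi, defect = 2*pi - (3/4)*pi = (5/4)*pi
holonomy = initial angle + sum of enclosed defects (mod 2*pi), positive in the induced orientation
final angle = pi/4 + (5/4)*pi = (3/2)*pi (mod 2*pi)


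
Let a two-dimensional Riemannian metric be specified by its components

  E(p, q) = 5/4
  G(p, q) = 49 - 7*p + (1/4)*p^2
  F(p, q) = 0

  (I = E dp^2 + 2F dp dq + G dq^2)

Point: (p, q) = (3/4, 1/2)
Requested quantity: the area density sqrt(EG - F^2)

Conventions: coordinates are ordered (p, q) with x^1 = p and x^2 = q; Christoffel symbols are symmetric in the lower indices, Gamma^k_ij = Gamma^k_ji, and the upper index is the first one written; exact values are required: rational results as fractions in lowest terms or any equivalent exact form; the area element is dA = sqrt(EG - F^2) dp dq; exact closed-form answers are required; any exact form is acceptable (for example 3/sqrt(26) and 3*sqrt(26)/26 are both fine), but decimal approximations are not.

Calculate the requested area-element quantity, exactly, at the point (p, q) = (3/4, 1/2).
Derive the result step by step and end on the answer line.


E = 5/4, F = 0, G = 2809/64; EG - F^2 = 14045/256

Answer: sqrt(EG - F^2) = 53*sqrt(5)/16


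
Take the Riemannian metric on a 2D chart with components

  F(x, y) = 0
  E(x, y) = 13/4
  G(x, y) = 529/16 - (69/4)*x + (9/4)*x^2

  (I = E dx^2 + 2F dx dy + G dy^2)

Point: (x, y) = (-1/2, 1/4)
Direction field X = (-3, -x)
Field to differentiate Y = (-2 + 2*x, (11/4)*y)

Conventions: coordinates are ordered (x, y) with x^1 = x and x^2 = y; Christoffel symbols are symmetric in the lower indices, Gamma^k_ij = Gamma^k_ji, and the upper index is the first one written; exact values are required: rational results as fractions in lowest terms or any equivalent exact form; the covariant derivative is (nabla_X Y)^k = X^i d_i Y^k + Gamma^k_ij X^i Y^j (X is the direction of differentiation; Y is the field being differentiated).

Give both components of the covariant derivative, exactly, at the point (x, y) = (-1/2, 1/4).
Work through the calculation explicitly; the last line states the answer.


E = 13/4, F = 0, G = 169/4 at the point
E_x = 0, E_y = 0, F_x = 0, F_y = 0, G_x = -39/2, G_y = 0
EG - F^2 = 2197/16;  g^inv = (16/2197) * [[169/4, 0], [0, 13/4]]
first-kind symbols [ij,l] = (1/2)(d_i g_jl + d_j g_il - d_l g_ij): [xx,x] = E_x/2 = 0, [xx,y] = F_x - E_y/2 = 0, [xy,x] = E_y/2 = 0, [xy,y] = G_x/2 = -39/4, [yy,x] = F_y - G_x/2 = 39/4, [yy,y] = G_y/2 = 0
Gamma^x_ij = (G*[ij,x] - F*[ij,y])/(EG - F^2), Gamma^y_ij = (E*[ij,y] - F*[ij,x])/(EG - F^2)
Gamma_xxx = 0, Gamma_xxy = 0, Gamma_xyy = 3, Gamma_yxx = 0, Gamma_yxy = -3/13, Gamma_yyy = 0
X = (-3, 1/2), Y = (-3, 11/16) at the point

Answer: (nabla_X Y)^x = -159/32, (nabla_X Y)^y = 457/208


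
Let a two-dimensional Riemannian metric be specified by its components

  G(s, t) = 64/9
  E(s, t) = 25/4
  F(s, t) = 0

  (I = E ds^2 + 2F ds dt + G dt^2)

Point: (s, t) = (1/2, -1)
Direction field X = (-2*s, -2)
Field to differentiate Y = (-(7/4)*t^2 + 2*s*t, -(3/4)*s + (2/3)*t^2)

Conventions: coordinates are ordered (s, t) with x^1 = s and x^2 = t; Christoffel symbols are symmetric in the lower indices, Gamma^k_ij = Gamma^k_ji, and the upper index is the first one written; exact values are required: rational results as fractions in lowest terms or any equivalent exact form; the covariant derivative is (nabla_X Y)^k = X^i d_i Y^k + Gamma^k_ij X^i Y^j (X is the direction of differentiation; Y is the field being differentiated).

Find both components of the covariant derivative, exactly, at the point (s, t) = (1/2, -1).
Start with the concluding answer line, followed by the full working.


Answer: (nabla_X Y)^s = -7, (nabla_X Y)^t = 41/12

E = 25/4, F = 0, G = 64/9 at the point
E_s = 0, E_t = 0, F_s = 0, F_t = 0, G_s = 0, G_t = 0
EG - F^2 = 400/9;  g^inv = (9/400) * [[64/9, 0], [0, 25/4]]
first-kind symbols [ij,l] = (1/2)(d_i g_jl + d_j g_il - d_l g_ij): [ss,s] = E_s/2 = 0, [ss,t] = F_s - E_t/2 = 0, [st,s] = E_t/2 = 0, [st,t] = G_s/2 = 0, [tt,s] = F_t - G_s/2 = 0, [tt,t] = G_t/2 = 0
Gamma^s_ij = (G*[ij,s] - F*[ij,t])/(EG - F^2), Gamma^t_ij = (E*[ij,t] - F*[ij,s])/(EG - F^2)
Gamma_sss = 0, Gamma_sst = 0, Gamma_stt = 0, Gamma_tss = 0, Gamma_tst = 0, Gamma_ttt = 0
X = (-1, -2), Y = (-11/4, 7/24) at the point


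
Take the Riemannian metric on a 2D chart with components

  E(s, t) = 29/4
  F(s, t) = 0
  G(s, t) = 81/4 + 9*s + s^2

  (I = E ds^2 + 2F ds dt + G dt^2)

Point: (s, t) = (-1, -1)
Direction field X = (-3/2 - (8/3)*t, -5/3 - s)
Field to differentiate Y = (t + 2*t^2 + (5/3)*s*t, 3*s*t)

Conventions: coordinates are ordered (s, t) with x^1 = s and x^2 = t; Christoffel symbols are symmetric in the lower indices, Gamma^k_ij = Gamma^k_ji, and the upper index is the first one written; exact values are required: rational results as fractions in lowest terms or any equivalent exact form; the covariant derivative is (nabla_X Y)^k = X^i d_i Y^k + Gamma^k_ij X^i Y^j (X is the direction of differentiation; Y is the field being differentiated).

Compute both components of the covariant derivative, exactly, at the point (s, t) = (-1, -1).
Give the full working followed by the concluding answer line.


E = 29/4, F = 0, G = 49/4 at the point
E_s = 0, E_t = 0, F_s = 0, F_t = 0, G_s = 7, G_t = 0
EG - F^2 = 1421/16;  g^inv = (16/1421) * [[49/4, 0], [0, 29/4]]
first-kind symbols [ij,l] = (1/2)(d_i g_jl + d_j g_il - d_l g_ij): [ss,s] = E_s/2 = 0, [ss,t] = F_s - E_t/2 = 0, [st,s] = E_t/2 = 0, [st,t] = G_s/2 = 7/2, [tt,s] = F_t - G_s/2 = -7/2, [tt,t] = G_t/2 = 0
Gamma^s_ij = (G*[ij,s] - F*[ij,t])/(EG - F^2), Gamma^t_ij = (E*[ij,t] - F*[ij,s])/(EG - F^2)
Gamma_sss = 0, Gamma_sst = 0, Gamma_stt = -14/29, Gamma_tss = 0, Gamma_tst = 2/7, Gamma_ttt = 0
X = (7/6, -2/3), Y = (8/3, 3) at the point

Answer: (nabla_X Y)^s = 371/174, (nabla_X Y)^t = -127/126


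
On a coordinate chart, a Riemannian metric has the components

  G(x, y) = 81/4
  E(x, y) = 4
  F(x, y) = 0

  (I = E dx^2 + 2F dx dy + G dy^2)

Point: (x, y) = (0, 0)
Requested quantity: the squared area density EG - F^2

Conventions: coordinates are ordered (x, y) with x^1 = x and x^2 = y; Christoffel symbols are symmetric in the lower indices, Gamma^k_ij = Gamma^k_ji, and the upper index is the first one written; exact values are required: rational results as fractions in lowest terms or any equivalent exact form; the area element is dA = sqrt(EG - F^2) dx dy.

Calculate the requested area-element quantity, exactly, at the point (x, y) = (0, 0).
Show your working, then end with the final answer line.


E = 4, F = 0, G = 81/4; EG - F^2 = 81

Answer: EG - F^2 = 81


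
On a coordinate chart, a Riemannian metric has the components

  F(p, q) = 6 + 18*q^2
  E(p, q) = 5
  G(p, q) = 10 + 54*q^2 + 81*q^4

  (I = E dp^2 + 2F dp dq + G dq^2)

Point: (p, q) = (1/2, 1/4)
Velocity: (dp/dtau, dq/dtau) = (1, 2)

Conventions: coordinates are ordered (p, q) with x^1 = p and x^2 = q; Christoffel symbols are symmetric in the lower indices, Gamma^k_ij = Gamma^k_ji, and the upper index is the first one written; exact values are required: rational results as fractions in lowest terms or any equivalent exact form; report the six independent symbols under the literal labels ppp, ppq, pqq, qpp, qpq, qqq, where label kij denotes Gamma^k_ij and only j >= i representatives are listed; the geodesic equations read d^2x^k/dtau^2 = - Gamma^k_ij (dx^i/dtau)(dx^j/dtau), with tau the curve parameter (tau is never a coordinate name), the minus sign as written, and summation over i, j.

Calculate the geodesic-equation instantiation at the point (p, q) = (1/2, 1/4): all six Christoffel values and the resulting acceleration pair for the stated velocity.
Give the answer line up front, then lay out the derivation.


Answer: Gamma_ppp = 0, Gamma_ppq = 0, Gamma_pqq = 2304/4529, Gamma_qpp = 0, Gamma_qpq = 0, Gamma_qqq = 4104/4529; accelerations (d^2p/dtau^2, d^2q/dtau^2) = (-9216/4529, -16416/4529)

E = 5, F = 57/8, G = 3505/256 at the point
E_p = 0, E_q = 0, F_p = 0, F_q = 9, G_p = 0, G_q = 513/16
EG - F^2 = 4529/256;  g^inv = (256/4529) * [[3505/256, -57/8], [-57/8, 5]]
first-kind symbols [ij,l] = (1/2)(d_i g_jl + d_j g_il - d_l g_ij): [pp,p] = E_p/2 = 0, [pp,q] = F_p - E_q/2 = 0, [pq,p] = E_q/2 = 0, [pq,q] = G_p/2 = 0, [qq,p] = F_q - G_p/2 = 9, [qq,q] = G_q/2 = 513/32
Gamma^p_ij = (G*[ij,p] - F*[ij,q])/(EG - F^2), Gamma^q_ij = (E*[ij,q] - F*[ij,p])/(EG - F^2)
Gamma_ppp = 0, Gamma_ppq = 0, Gamma_pqq = 2304/4529, Gamma_qpp = 0, Gamma_qpq = 0, Gamma_qqq = 4104/4529
d^2p/dtau^2 = -(Gamma_ppp*(1)^2 + 2*Gamma_ppq*(1)*(2) + Gamma_pqq*(2)^2) = -9216/4529
d^2q/dtau^2 = -(Gamma_qpp*(1)^2 + 2*Gamma_qpq*(1)*(2) + Gamma_qqq*(2)^2) = -16416/4529


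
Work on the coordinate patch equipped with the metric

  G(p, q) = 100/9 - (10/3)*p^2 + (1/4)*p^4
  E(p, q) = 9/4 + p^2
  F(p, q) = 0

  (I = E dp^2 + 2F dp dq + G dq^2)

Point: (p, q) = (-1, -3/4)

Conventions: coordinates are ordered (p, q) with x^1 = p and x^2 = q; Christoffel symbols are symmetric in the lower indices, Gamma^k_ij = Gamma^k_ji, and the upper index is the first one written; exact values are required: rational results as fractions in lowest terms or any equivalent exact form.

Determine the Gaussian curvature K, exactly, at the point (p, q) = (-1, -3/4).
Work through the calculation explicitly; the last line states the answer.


E = 13/4, F = 0, G = 289/36, EG - F^2 = 3757/144 at the point
E_p = -2, E_q = 0, F_p = 0, F_q = 0, G_p = 17/3, G_q = 0
E_qq = 0, F_pq = 0, G_pp = -11/3
By Brioschi, K is (det M1 - det M2) divided by (EG - F^2) squared.
M1 = [[-E_qq/2 + F_pq - G_pp/2, E_p/2, F_p - E_q/2], [F_q - G_p/2, E, F], [G_q/2, F, G]] = [[11/6, -1, 0], [-17/6, 13/4, 0], [0, 0, 289/36]]; det M1 = 7225/288
M2 = [[0, E_q/2, G_p/2], [E_q/2, E, F], [G_p/2, F, G]] = [[0, 0, 17/6], [0, 13/4, 0], [17/6, 0, 289/36]]; det M2 = -3757/144
det M1 - det M2 = 4913/96; K = 4913/96 / (3757/144)^2 = 216/2873

Answer: K = 216/2873


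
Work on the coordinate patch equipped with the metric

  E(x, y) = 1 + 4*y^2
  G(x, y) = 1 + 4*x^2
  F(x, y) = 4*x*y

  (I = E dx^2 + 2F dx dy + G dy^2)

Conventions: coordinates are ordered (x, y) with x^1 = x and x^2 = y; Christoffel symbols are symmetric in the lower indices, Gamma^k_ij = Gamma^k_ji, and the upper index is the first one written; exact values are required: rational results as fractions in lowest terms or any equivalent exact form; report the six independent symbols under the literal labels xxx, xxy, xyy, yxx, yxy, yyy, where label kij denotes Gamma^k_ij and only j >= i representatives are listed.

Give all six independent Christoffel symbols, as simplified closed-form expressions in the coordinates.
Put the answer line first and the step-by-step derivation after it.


Answer: Gamma_xxx = 0, Gamma_xxy = 4*y/(4*x^2 + 4*y^2 + 1), Gamma_xyy = 0, Gamma_yxx = 0, Gamma_yxy = 4*x/(4*x^2 + 4*y^2 + 1), Gamma_yyy = 0

E = 1 + 4*y^2; F = 4*x*y; G = 1 + 4*x^2
Gamma^k_ij = (1/2) g^{kl} (d_i g_jl + d_j g_il - d_l g_ij), with g^inv = (1/(EG-F^2)) [[G, -F], [-F, E]]
first partials: E_x = 0, E_y = 8*y, F_x = 4*y, F_y = 4*x, G_x = 8*x, G_y = 0
D = EG - F^2 = 1 + 4*y^2 + 4*x^2
expanded: Gamma^x_xx = (G E_x - 2F F_x + F E_y)/(2D), Gamma^x_xy = (G E_y - F G_x)/(2D), Gamma^x_yy = (2G F_y - G G_x - F G_y)/(2D), Gamma^y_xx = (2E F_x - E E_y - F E_x)/(2D), Gamma^y_xy = (E G_x - F E_y)/(2D), Gamma^y_yy = (E G_y - 2F F_y + F G_x)/(2D); substitute and cancel common factors


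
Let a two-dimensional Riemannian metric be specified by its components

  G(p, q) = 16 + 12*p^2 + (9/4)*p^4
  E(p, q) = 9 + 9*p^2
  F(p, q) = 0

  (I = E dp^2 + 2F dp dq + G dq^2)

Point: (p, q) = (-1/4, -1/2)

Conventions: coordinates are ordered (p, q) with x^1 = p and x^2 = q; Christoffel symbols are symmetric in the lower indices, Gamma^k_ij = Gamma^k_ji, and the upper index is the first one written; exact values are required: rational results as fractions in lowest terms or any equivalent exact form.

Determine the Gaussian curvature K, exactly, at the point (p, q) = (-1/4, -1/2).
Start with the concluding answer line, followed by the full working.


Answer: K = -8192/113577

E = 153/16, F = 0, G = 17161/1024, EG - F^2 = 2625633/16384 at the point
E_p = -9/2, E_q = 0, F_p = 0, F_q = 0, G_p = -393/64, G_q = 0
E_qq = 0, F_pq = 0, G_pp = 411/16
Brioschi: K = (det M1 - det M2) / (EG - F^2)^2 with the standard first/second-derivative matrices M1, M2.
M1 = [[-E_qq/2 + F_pq - G_pp/2, E_p/2, F_p - E_q/2], [F_q - G_p/2, E, F], [G_q/2, F, G]] = [[-411/32, -9/4, 0], [393/128, 153/16, 0], [0, 0, 17161/1024]]; det M1 = -509218353/262144
M2 = [[0, E_q/2, G_p/2], [E_q/2, E, F], [G_p/2, F, G]] = [[0, 0, -393/128], [0, 153/16, 0], [-393/128, 0, 17161/1024]]; det M2 = -23630697/262144
det M1 - det M2 = -60698457/32768; K = -60698457/32768 / (2625633/16384)^2 = -8192/113577


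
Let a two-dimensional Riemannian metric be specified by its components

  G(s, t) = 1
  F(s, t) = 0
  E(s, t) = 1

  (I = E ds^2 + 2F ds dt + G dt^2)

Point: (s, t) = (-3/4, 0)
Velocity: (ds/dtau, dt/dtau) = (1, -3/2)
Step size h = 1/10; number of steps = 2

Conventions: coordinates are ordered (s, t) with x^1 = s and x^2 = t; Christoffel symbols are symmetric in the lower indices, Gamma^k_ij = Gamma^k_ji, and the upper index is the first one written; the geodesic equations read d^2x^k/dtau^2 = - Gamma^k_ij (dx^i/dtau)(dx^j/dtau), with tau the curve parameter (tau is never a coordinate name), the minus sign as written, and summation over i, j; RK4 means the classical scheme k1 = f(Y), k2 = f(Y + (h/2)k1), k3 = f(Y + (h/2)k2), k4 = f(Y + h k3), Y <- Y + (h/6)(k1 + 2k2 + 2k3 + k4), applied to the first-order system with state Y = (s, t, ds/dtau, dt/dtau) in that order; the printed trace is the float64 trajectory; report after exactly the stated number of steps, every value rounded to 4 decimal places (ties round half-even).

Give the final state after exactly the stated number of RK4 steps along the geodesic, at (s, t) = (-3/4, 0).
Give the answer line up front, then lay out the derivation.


Answer: s = -0.5500, t = -0.3000, ds/dtau = 1.0000, dt/dtau = -1.5000

f(Y) = (ds/dtau, dt/dtau, -Gamma^s_ij Y'^i Y'^j, -Gamma^t_ij Y'^i Y'^j) with the Gammas evaluated at the stage position; h = 0.100000; intermediate values shown to 6 dp
step 0: s = -0.7500, t = 0.0000, ds/dtau = 1.0000, dt/dtau = -1.5000
step 1:
  k1: at (s, t) = (-0.750000, 0.000000), (ds/dtau, dt/dtau) = (1.000000, -1.500000); Gamma_sss = 0.000000, Gamma_sst = 0.000000, Gamma_stt = 0.000000, Gamma_tss = 0.000000, Gamma_tst = 0.000000, Gamma_ttt = 0.000000; k1 = (1.000000, -1.500000, 0.000000, 0.000000)
  k2: at (s, t) = (-0.700000, -0.075000), (ds/dtau, dt/dtau) = (1.000000, -1.500000); Gamma_sss = 0.000000, Gamma_sst = 0.000000, Gamma_stt = 0.000000, Gamma_tss = 0.000000, Gamma_tst = 0.000000, Gamma_ttt = 0.000000; k2 = (1.000000, -1.500000, 0.000000, 0.000000)
  k3: at (s, t) = (-0.700000, -0.075000), (ds/dtau, dt/dtau) = (1.000000, -1.500000); Gamma_sss = 0.000000, Gamma_sst = 0.000000, Gamma_stt = 0.000000, Gamma_tss = 0.000000, Gamma_tst = 0.000000, Gamma_ttt = 0.000000; k3 = (1.000000, -1.500000, 0.000000, 0.000000)
  k4: at (s, t) = (-0.650000, -0.150000), (ds/dtau, dt/dtau) = (1.000000, -1.500000); Gamma_sss = 0.000000, Gamma_sst = 0.000000, Gamma_stt = 0.000000, Gamma_tss = 0.000000, Gamma_tst = 0.000000, Gamma_ttt = 0.000000; k4 = (1.000000, -1.500000, 0.000000, 0.000000)
  Y <- Y + (h/6)(k1 + 2k2 + 2k3 + k4): s = -0.6500, t = -0.1500, ds/dtau = 1.0000, dt/dtau = -1.5000
step 2:
  k1: at (s, t) = (-0.650000, -0.150000), (ds/dtau, dt/dtau) = (1.000000, -1.500000); Gamma_sss = 0.000000, Gamma_sst = 0.000000, Gamma_stt = 0.000000, Gamma_tss = 0.000000, Gamma_tst = 0.000000, Gamma_ttt = 0.000000; k1 = (1.000000, -1.500000, 0.000000, 0.000000)
  k2: at (s, t) = (-0.600000, -0.225000), (ds/dtau, dt/dtau) = (1.000000, -1.500000); Gamma_sss = 0.000000, Gamma_sst = 0.000000, Gamma_stt = 0.000000, Gamma_tss = 0.000000, Gamma_tst = 0.000000, Gamma_ttt = 0.000000; k2 = (1.000000, -1.500000, 0.000000, 0.000000)
  k3: at (s, t) = (-0.600000, -0.225000), (ds/dtau, dt/dtau) = (1.000000, -1.500000); Gamma_sss = 0.000000, Gamma_sst = 0.000000, Gamma_stt = 0.000000, Gamma_tss = 0.000000, Gamma_tst = 0.000000, Gamma_ttt = 0.000000; k3 = (1.000000, -1.500000, 0.000000, 0.000000)
  k4: at (s, t) = (-0.550000, -0.300000), (ds/dtau, dt/dtau) = (1.000000, -1.500000); Gamma_sss = 0.000000, Gamma_sst = 0.000000, Gamma_stt = 0.000000, Gamma_tss = 0.000000, Gamma_tst = 0.000000, Gamma_ttt = 0.000000; k4 = (1.000000, -1.500000, 0.000000, 0.000000)
  Y <- Y + (h/6)(k1 + 2k2 + 2k3 + k4): s = -0.5500, t = -0.3000, ds/dtau = 1.0000, dt/dtau = -1.5000


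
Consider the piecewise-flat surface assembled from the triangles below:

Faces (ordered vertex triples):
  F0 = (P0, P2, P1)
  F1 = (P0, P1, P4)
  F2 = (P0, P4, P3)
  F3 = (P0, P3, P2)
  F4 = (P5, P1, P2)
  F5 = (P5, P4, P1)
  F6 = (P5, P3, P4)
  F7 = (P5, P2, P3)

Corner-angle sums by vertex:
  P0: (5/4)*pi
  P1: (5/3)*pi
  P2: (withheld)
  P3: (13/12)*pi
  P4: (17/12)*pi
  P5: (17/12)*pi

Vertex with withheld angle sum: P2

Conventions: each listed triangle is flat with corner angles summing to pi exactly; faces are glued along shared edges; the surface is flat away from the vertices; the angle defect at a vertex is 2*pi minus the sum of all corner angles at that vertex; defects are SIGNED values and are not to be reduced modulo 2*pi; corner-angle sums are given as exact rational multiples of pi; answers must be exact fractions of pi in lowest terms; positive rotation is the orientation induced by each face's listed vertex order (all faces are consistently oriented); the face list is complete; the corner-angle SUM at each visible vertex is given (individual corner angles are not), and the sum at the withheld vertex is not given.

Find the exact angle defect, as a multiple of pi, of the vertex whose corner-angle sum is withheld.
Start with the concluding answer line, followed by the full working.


Answer: defect(P2) = (5/6)*pi

V = 6, E = 12, F = 8; chi = V - E + F = 2
Gauss-Bonnet: total defect = 2*pi*chi = 4*pi; visible defects sum to (19/6)*pi


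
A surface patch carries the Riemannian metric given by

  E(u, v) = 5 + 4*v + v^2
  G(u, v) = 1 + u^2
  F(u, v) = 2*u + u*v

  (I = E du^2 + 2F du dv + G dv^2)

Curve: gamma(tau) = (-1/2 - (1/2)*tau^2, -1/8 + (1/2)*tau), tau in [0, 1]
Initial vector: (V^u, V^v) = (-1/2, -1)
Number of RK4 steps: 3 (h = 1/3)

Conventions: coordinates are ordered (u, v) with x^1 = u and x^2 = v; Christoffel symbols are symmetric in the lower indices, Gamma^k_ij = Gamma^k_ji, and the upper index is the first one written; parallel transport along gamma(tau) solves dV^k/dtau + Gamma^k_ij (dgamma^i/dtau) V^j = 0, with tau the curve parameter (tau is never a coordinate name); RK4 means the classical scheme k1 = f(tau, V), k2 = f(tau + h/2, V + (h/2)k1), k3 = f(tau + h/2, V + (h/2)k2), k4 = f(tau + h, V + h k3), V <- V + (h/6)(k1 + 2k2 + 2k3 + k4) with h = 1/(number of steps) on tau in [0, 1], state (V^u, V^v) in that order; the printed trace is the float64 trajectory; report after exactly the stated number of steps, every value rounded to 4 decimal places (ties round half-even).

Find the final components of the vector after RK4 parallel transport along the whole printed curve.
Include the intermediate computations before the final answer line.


gamma'(tau) = (-tau, 1/2); f(tau, V)^k = -Gamma^k_ij(gamma(tau)) gamma'^i(tau) V^j; h = 1/3; intermediate values shown to 6 dp
curve data and Christoffel symbols at the stage parameters:
  tau = 0.000000: gamma = (-0.500000, -0.125000), gamma' = (0.000000, 0.500000); Gamma_uuu = 0.000000, Gamma_uuv = 0.393443, Gamma_uvv = 0.000000, Gamma_vuu = 0.000000, Gamma_vuv = -0.104918, Gamma_vvv = 0.000000
  tau = 0.166667: gamma = (-0.513889, -0.041667), gamma' = (-0.166667, 0.500000); Gamma_uuu = 0.000000, Gamma_uuv = 0.384051, Gamma_uvv = 0.000000, Gamma_vuu = 0.000000, Gamma_vuv = -0.100779, Gamma_vvv = 0.000000
  tau = 0.333333: gamma = (-0.555556, 0.041667), gamma' = (-0.333333, 0.500000); Gamma_uuu = 0.000000, Gamma_uuv = 0.372768, Gamma_uvv = 0.000000, Gamma_vuu = 0.000000, Gamma_vuv = -0.101433, Gamma_vvv = 0.000000
  tau = 0.500000: gamma = (-0.625000, 0.125000), gamma' = (-0.500000, 0.500000); Gamma_uuu = 0.000000, Gamma_uuv = 0.359788, Gamma_uvv = 0.000000, Gamma_vuu = 0.000000, Gamma_vuv = -0.105820, Gamma_vvv = 0.000000
  tau = 0.666667: gamma = (-0.722222, 0.208333), gamma' = (-0.666667, 0.500000); Gamma_uuu = 0.000000, Gamma_uuv = 0.345142, Gamma_uvv = 0.000000, Gamma_vuu = 0.000000, Gamma_vuv = -0.112876, Gamma_vvv = 0.000000
  tau = 0.833333: gamma = (-0.847222, 0.291667), gamma' = (-0.833333, 0.500000); Gamma_uuu = 0.000000, Gamma_uuv = 0.328813, Gamma_uvv = 0.000000, Gamma_vuu = 0.000000, Gamma_vuv = -0.121561, Gamma_vvv = 0.000000
  tau = 1.000000: gamma = (-1.000000, 0.375000), gamma' = (-1.000000, 0.500000); Gamma_uuu = 0.000000, Gamma_uuv = 0.310838, Gamma_uvv = 0.000000, Gamma_vuu = 0.000000, Gamma_vuv = -0.130879, Gamma_vvv = 0.000000
step 0: V^u = -0.5000, V^v = -1.0000
step 1: k1 = (0.098361, -0.026230), k2 = (0.028576, -0.007499), k3 = (0.031010, -0.008137), k4 = (-0.033328, 0.009069); V <- V + (h/6)(k1 + 2k2 + 2k3 + k4): V^u = -0.4898, V^v = -1.0027
step 2: k1 = (-0.033306, 0.009063), k2 = (-0.091002, 0.026765), k3 = (-0.088741, 0.026100), k4 = (-0.139088, 0.045488); V <- V + (h/6)(k1 + 2k2 + 2k3 + k4): V^u = -0.5193, V^v = -0.9938
step 3: k1 = (-0.139046, 0.045474), k2 = (-0.181042, 0.066931), k3 = (-0.178912, 0.066143), k4 = (-0.212073, 0.089294); V <- V + (h/6)(k1 + 2k2 + 2k3 + k4): V^u = -0.5788, V^v = -0.9715

Answer: V^u = -0.5788, V^v = -0.9715


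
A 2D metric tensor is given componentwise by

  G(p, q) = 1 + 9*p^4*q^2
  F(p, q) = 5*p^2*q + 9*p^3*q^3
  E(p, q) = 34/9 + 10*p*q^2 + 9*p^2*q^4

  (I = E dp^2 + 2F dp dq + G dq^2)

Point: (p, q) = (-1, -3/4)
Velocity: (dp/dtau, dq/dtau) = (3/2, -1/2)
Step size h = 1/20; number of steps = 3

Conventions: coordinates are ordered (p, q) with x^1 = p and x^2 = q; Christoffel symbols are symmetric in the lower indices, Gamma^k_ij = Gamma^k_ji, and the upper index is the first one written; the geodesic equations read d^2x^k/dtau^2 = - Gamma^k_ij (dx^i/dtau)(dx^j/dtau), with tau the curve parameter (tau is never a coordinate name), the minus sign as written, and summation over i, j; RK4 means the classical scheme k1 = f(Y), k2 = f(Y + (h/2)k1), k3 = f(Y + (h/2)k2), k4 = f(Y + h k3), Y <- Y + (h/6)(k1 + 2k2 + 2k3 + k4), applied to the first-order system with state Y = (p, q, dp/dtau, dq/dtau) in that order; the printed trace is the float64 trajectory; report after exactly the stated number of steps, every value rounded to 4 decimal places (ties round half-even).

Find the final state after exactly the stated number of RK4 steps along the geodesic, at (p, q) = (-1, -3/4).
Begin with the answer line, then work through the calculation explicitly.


Answer: p = -0.7750, q = -0.8348, dp/dtau = 1.5008, dq/dtau = -0.6328

f(Y) = (dp/dtau, dq/dtau, -Gamma^p_ij Y'^i Y'^j, -Gamma^q_ij Y'^i Y'^j) with the Gammas evaluated at the stage position; h = 0.050000; intermediate values shown to 6 dp
step 0: p = -1.0000, q = -0.7500, dp/dtau = 1.5000, dq/dtau = -0.5000
step 1:
  k1: at (p, q) = (-1.000000, -0.750000), (dp/dtau, dq/dtau) = (1.500000, -0.500000); Gamma_ppp = -0.005799, Gamma_ppq = -0.015463, Gamma_pqq = -0.010309, Gamma_qpp = -0.626244, Gamma_qpq = -1.669984, Gamma_qqq = -1.113322; k1 = (1.500000, -0.500000, -0.007570, -0.817596)
  k2: at (p, q) = (-0.962500, -0.762500), (dp/dtau, dq/dtau) = (1.499811, -0.520440); Gamma_ppp = -0.003858, Gamma_ppq = -0.009739, Gamma_pqq = -0.006147, Gamma_qpp = -0.673155, Gamma_qpq = -1.699440, Gamma_qqq = -1.072598; k2 = (1.499811, -0.520440, -0.004861, -0.848297)
  k3: at (p, q) = (-0.962505, -0.763011), (dp/dtau, dq/dtau) = (1.499878, -0.521207); Gamma_ppp = -0.004576, Gamma_ppq = -0.011545, Gamma_pqq = -0.007282, Gamma_qpp = -0.673759, Gamma_qpq = -1.699834, Gamma_qqq = -1.072133; k3 = (1.499878, -0.521207, -0.005778, -0.850719)
  k4: at (p, q) = (-0.925006, -0.776060), (dp/dtau, dq/dtau) = (1.499711, -0.542536); Gamma_ppp = -0.001688, Gamma_ppq = -0.004025, Gamma_pqq = -0.002399, Gamma_qpp = -0.724440, Gamma_qpq = -1.726958, Gamma_qqq = -1.029202; k4 = (1.499711, -0.542536, -0.002046, -0.877965)
  Y <- Y + (h/6)(k1 + 2k2 + 2k3 + k4): p = -0.9250, q = -0.7760, dp/dtau = 1.4997, dq/dtau = -0.5424
step 2:
  k1: at (p, q) = (-0.925008, -0.776049), (dp/dtau, dq/dtau) = (1.499743, -0.542447); Gamma_ppp = -0.001671, Gamma_ppq = -0.003983, Gamma_pqq = -0.002374, Gamma_qpp = -0.724424, Gamma_qpq = -1.726947, Gamma_qqq = -1.029213; k1 = (1.499743, -0.542447, -0.002024, -0.877609)
  k2: at (p, q) = (-0.887514, -0.789610), (dp/dtau, dq/dtau) = (1.499692, -0.564387); Gamma_ppp = 0.002761, Gamma_ppq = 0.006207, Gamma_pqq = 0.003488, Gamma_qpp = -0.778756, Gamma_qpq = -1.750628, Gamma_qqq = -0.983845; k2 = (1.499692, -0.564387, 0.003186, -0.898619)
  k3: at (p, q) = (-0.887515, -0.790158), (dp/dtau, dq/dtau) = (1.499822, -0.564912); Gamma_ppp = 0.001798, Gamma_ppq = 0.004038, Gamma_pqq = 0.002268, Gamma_qpp = -0.779541, Gamma_qpq = -1.751180, Gamma_qqq = -0.983473; k3 = (1.499822, -0.564912, 0.002076, -0.900033)
  k4: at (p, q) = (-0.850016, -0.804294), (dp/dtau, dq/dtau) = (1.499846, -0.587448); Gamma_ppp = 0.008199, Gamma_ppq = 0.017331, Gamma_pqq = 0.009158, Gamma_qpp = -0.837526, Gamma_qpq = -1.770275, Gamma_qqq = -0.935456; k4 = (1.499846, -0.587448, 0.008935, -0.912647)
  Y <- Y + (h/6)(k1 + 2k2 + 2k3 + k4): p = -0.8500, q = -0.8043, dp/dtau = 1.4999, dq/dtau = -0.5873
step 3:
  k1: at (p, q) = (-0.850019, -0.804286), (dp/dtau, dq/dtau) = (1.499888, -0.587343); Gamma_ppp = 0.008213, Gamma_ppq = 0.017360, Gamma_pqq = 0.009173, Gamma_qpp = -0.837511, Gamma_qpq = -1.770266, Gamma_qqq = -0.935463; k1 = (1.499888, -0.587343, 0.008945, -0.912201)
  k2: at (p, q) = (-0.812522, -0.818970), (dp/dtau, dq/dtau) = (1.500111, -0.610148); Gamma_ppp = 0.017597, Gamma_ppq = 0.034918, Gamma_pqq = 0.017321, Gamma_qpp = -0.898609, Gamma_qpq = -1.783069, Gamma_qqq = -0.884516; k2 = (1.500111, -0.610148, 0.017871, -0.912591)
  k3: at (p, q) = (-0.812516, -0.819540), (dp/dtau, dq/dtau) = (1.500335, -0.610158); Gamma_ppp = 0.016349, Gamma_ppq = 0.032418, Gamma_pqq = 0.016070, Gamma_qpp = -0.899620, Gamma_qpq = -1.783820, Gamma_qqq = -0.884266; k3 = (1.500335, -0.610158, 0.016569, -0.911710)
  k4: at (p, q) = (-0.775002, -0.834794), (dp/dtau, dq/dtau) = (1.500716, -0.632928); Gamma_ppp = 0.029722, Gamma_ppq = 0.055186, Gamma_pqq = 0.025616, Gamma_qpp = -0.963235, Gamma_qpq = -1.788488, Gamma_qqq = -0.830194; k4 = (1.500716, -0.632928, 0.027636, -0.895652)
  Y <- Y + (h/6)(k1 + 2k2 + 2k3 + k4): p = -0.7750, q = -0.8348, dp/dtau = 1.5008, dq/dtau = -0.6328


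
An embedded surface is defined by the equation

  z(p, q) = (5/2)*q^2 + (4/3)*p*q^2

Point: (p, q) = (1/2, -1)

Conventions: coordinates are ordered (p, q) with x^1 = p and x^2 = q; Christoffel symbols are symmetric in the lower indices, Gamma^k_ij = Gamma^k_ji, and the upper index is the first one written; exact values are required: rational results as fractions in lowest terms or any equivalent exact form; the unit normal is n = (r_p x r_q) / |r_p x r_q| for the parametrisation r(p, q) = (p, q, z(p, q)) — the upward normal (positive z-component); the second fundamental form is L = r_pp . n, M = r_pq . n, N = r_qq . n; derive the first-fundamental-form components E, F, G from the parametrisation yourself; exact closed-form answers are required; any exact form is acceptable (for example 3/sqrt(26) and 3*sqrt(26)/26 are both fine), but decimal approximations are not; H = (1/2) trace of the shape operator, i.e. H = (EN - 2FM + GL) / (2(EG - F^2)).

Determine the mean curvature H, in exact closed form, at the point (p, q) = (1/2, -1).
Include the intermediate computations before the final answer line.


z_p = 4/3, z_q = -19/3, z_pp = 0, z_pq = -8/3, z_qq = 19/3
E = 25/9, F = -76/9, G = 370/9; answer radicand W^2 = 386/9
unnormalised second-form numerators: l = 0, m = -8/3, n = 19/3; L = l/sqrt(386/9), and similarly M = m/sqrt(W^2), N = n/sqrt(W^2)
H = (E*n - 2*F*m + G*l) / (2*(EG - F^2)*sqrt(W^2)); E*n - 2*F*m + G*l = -247/9, EG - F^2 = 386/9, so H = (-247/772)/sqrt(386/9)

Answer: H = -741*sqrt(386)/297992


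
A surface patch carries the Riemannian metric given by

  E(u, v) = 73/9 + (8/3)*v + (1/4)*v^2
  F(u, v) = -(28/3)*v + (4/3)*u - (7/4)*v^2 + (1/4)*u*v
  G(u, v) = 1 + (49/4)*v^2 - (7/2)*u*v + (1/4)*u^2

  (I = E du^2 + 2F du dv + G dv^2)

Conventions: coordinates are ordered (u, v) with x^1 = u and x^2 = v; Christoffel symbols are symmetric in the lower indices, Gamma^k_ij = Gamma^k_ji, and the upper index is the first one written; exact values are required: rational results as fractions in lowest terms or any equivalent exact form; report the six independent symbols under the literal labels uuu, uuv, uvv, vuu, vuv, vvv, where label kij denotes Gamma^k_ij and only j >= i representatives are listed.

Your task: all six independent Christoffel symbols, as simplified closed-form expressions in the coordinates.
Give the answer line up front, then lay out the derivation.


Answer: Gamma_uuu = 0, Gamma_uuv = (9*v + 48)/(9*u^2 - 126*u*v + 450*v^2 + 96*v + 292), Gamma_uvv = (-63*v - 336)/(9*u^2 - 126*u*v + 450*v^2 + 96*v + 292), Gamma_vuu = 0, Gamma_vuv = (9*u - 63*v)/(9*u^2 - 126*u*v + 450*v^2 + 96*v + 292), Gamma_vvv = (-63*u + 441*v)/(9*u^2 - 126*u*v + 450*v^2 + 96*v + 292)

E = 73/9 + (8/3)*v + (1/4)*v^2; F = -(28/3)*v + (4/3)*u - (7/4)*v^2 + (1/4)*u*v; G = 1 + (49/4)*v^2 - (7/2)*u*v + (1/4)*u^2
Gamma^k_ij = (1/2) g^{kl} (d_i g_jl + d_j g_il - d_l g_ij), with g^inv = (1/(EG-F^2)) [[G, -F], [-F, E]]
first partials: E_u = 0, E_v = 8/3 + (1/2)*v, F_u = 4/3 + (1/4)*v, F_v = -28/3 - (7/2)*v + (1/4)*u, G_u = -(7/2)*v + (1/2)*u, G_v = (49/2)*v - (7/2)*u
D = EG - F^2 = 73/9 + (8/3)*v + (25/2)*v^2 - (7/2)*u*v + (1/4)*u^2
expanded: Gamma^u_uu = (G E_u - 2F F_u + F E_v)/(2D), Gamma^u_uv = (G E_v - F G_u)/(2D), Gamma^u_vv = (2G F_v - G G_u - F G_v)/(2D), Gamma^v_uu = (2E F_u - E E_v - F E_u)/(2D), Gamma^v_uv = (E G_u - F E_v)/(2D), Gamma^v_vv = (E G_v - 2F F_v + F G_u)/(2D); substitute and cancel common factors


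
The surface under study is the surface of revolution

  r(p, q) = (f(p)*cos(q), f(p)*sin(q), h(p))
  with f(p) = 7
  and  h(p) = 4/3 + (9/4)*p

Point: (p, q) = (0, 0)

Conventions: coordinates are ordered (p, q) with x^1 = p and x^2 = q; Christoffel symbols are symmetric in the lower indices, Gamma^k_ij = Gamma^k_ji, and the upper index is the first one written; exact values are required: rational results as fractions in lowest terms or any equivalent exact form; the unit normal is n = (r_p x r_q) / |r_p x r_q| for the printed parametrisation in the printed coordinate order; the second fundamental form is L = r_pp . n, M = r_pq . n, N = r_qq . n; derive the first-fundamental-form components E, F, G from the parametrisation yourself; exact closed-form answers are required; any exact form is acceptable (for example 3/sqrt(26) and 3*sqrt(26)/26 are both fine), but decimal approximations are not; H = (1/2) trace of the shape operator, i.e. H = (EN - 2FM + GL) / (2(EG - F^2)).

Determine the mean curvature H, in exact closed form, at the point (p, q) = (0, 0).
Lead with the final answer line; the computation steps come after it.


Answer: H = 1/14

f = 7, f' = 0, f'' = 0, h' = 9/4, h'' = 0
E = 81/16, F = 0, G = 49; answer radicand W^2 = 81/16
unnormalised second-form numerators: l = 0, m = 0, n = 63/4; L = l/sqrt(81/16), and similarly M = m/sqrt(W^2), N = n/sqrt(W^2)
H = (E*n - 2*F*m + G*l) / (2*(EG - F^2)*sqrt(W^2)); E*n - 2*F*m + G*l = 5103/64, EG - F^2 = 3969/16, so H = (9/56)/sqrt(81/16)


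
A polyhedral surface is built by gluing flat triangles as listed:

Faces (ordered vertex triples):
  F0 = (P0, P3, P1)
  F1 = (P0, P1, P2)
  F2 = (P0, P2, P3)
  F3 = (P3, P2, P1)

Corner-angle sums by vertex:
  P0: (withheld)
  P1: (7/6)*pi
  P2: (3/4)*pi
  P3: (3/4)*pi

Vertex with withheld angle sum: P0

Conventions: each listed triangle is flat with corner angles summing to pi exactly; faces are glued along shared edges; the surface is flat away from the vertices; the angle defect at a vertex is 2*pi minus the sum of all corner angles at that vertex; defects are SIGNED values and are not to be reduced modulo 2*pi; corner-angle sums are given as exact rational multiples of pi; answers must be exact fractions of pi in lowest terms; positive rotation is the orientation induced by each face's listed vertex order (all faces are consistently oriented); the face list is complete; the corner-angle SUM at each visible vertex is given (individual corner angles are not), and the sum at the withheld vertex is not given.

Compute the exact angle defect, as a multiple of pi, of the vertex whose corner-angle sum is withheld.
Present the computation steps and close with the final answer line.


V = 4, E = 6, F = 4; chi = V - E + F = 2
Gauss-Bonnet: total defect = 2*pi*chi = 4*pi; visible defects sum to (10/3)*pi

Answer: defect(P0) = (2/3)*pi


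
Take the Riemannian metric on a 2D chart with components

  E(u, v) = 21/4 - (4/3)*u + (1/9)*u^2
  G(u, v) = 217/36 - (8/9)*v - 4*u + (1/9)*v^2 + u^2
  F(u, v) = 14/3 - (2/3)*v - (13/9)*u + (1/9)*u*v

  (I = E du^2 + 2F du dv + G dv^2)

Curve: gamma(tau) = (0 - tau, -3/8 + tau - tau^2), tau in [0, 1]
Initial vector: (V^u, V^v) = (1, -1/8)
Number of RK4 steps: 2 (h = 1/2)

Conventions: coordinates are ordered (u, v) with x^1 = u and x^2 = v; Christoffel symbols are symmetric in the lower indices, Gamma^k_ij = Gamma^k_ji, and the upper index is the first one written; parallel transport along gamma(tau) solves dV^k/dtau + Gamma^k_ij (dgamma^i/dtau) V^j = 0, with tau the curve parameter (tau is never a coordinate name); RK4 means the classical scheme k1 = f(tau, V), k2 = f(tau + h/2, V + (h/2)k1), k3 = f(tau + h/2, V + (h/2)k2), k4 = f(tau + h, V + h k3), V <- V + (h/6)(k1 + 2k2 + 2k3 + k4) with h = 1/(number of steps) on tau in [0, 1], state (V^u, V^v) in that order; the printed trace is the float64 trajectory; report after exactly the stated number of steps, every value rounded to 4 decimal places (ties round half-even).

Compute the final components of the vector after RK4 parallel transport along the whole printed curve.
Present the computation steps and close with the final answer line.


gamma'(tau) = (-1, 1 - 2*tau); f(tau, V)^k = -Gamma^k_ij(gamma(tau)) gamma'^i(tau) V^j; h = 1/2; intermediate values shown to 6 dp
curve data and Christoffel symbols at the stage parameters:
  tau = 0.000000: gamma = (0.000000, -0.375000), gamma' = (-1.000000, 1.000000); Gamma_uuu = 0.328404, Gamma_uuv = 1.056864, Gamma_uvv = 1.170686, Gamma_vuu = -0.486262, Gamma_vuv = -1.128516, Gamma_vvv = -0.978868
  tau = 0.250000: gamma = (-0.250000, -0.187500), gamma' = (-1.000000, 0.500000); Gamma_uuu = 0.179876, Gamma_uuv = 0.829830, Gamma_uvv = 0.979207, Gamma_vuu = -0.329586, Gamma_vuv = -0.899379, Gamma_vvv = -0.759692
  tau = 0.500000: gamma = (-0.500000, -0.125000), gamma' = (-1.000000, 0.000000); Gamma_uuu = 0.097226, Gamma_uuv = 0.689851, Gamma_uvv = 0.877702, Gamma_vuu = -0.237295, Gamma_vuv = -0.748432, Gamma_vvv = -0.627773
  tau = 0.750000: gamma = (-0.750000, -0.187500), gamma' = (-1.000000, -0.500000); Gamma_uuu = 0.048698, Gamma_uuv = 0.601846, Gamma_uvv = 0.827112, Gamma_vuu = -0.179507, Gamma_vuv = -0.644949, Gamma_vvv = -0.546826
  tau = 1.000000: gamma = (-1.000000, -0.375000), gamma' = (-1.000000, -1.000000); Gamma_uuu = 0.018958, Gamma_uuv = 0.546229, Gamma_uvv = 0.807445, Gamma_vuu = -0.141297, Gamma_vuv = -0.571111, Gamma_vvv = -0.497155
step 0: V^u = 1.0000, V^v = -0.1250
step 1: k1 = (-0.714232, 0.660960), k2 = (-0.179381, 0.077752), k3 = (-0.260414, 0.169560), k4 = (0.056821, -0.176295); V <- V + (h/6)(k1 + 2k2 + 2k3 + k4): V^u = 0.8719, V^v = -0.0434
step 2: k1 = (0.054839, -0.174425), k2 = (0.221295, -0.364672), k3 = (0.187550, -0.341882), k4 = (0.255658, -0.459001); V <- V + (h/6)(k1 + 2k2 + 2k3 + k4): V^u = 0.9659, V^v = -0.2139

Answer: V^u = 0.9659, V^v = -0.2139


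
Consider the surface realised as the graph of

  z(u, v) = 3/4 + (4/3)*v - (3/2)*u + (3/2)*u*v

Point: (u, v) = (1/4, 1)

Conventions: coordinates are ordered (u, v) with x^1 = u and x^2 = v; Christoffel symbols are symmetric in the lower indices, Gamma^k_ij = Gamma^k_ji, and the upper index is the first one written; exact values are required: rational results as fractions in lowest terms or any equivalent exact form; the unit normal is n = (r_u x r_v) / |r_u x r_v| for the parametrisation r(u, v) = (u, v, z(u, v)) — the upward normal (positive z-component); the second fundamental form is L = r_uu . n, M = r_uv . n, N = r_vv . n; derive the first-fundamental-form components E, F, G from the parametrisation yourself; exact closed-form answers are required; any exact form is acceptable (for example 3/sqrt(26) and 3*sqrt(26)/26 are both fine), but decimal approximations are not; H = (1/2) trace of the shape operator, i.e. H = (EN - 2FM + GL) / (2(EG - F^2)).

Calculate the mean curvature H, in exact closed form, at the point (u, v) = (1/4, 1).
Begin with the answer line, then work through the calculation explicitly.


Answer: H = 0

z_u = 0, z_v = 41/24, z_uu = 0, z_uv = 3/2, z_vv = 0
E = 1, F = 0, G = 2257/576; answer radicand W^2 = 2257/576
unnormalised second-form numerators: l = 0, m = 3/2, n = 0; L = l/sqrt(2257/576), and similarly M = m/sqrt(W^2), N = n/sqrt(W^2)
H = (E*n - 2*F*m + G*l) / (2*(EG - F^2)*sqrt(W^2)); E*n - 2*F*m + G*l = 0, EG - F^2 = 2257/576, so H = (0)/sqrt(2257/576)
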